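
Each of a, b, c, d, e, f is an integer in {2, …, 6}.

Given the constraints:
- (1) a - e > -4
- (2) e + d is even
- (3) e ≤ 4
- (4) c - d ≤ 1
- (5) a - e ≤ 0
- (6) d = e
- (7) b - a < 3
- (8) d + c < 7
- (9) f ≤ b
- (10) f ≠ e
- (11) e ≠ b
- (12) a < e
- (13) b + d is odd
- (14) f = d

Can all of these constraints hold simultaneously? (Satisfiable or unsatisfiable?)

From constraints 6 and 14, f = d = e, so f = e. But constraint 10 says f ≠ e. Contradiction.

Unsatisfiable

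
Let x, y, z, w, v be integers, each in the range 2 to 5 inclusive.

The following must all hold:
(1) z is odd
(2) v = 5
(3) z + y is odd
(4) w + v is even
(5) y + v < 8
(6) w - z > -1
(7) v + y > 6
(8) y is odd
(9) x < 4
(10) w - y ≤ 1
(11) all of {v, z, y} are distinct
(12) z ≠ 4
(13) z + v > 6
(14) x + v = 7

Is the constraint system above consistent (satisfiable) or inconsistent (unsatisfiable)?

Unsatisfiable

Constraint 1 makes z odd and constraint 8 makes y odd, so z + y must be even. Constraint 3 says z + y is odd — contradiction.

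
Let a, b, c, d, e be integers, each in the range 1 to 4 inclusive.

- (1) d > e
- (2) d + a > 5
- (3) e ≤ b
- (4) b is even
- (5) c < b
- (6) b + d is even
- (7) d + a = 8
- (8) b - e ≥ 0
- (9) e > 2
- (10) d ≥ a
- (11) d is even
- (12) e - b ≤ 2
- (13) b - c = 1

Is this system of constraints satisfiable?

One satisfying assignment is a = 4, b = 4, c = 3, d = 4, e = 3.
For the less obvious constraints — constraint 2: d + a = 8; constraint 7: d + a = 8 — and the others hold by inspection.

Satisfiable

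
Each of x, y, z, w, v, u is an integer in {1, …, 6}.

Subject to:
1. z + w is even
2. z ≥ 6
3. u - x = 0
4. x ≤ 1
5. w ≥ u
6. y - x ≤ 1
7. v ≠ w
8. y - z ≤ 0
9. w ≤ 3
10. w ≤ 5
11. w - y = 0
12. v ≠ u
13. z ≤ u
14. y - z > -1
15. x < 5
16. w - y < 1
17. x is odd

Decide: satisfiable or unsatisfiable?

From constraints 2 and 13: u ≥ z and z ≥ 6, so u ≥ 6. From constraints 5 and 10: u ≤ w and w ≤ 5, so u ≤ 5. But 5 < 6, so no value of u works.

Unsatisfiable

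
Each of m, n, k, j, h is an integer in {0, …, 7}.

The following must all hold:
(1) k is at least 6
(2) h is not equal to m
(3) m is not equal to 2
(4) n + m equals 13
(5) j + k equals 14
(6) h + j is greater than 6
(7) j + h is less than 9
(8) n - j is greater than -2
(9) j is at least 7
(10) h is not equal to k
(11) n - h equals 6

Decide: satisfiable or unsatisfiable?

Take m = 7, n = 6, k = 7, j = 7, h = 0. Then constraint 4: n + m = 13; constraint 5: j + k = 14; constraint 6: h + j = 7, and every other listed constraint is also met.

Satisfiable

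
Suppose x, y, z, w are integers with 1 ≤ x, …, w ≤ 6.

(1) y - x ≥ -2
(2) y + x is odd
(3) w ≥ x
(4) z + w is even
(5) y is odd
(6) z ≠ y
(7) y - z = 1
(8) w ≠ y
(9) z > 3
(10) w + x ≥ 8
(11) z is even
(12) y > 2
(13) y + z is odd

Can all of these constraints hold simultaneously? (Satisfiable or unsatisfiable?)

Satisfiable

The assignment x = 4, y = 5, z = 4, w = 6 works:
  constraint 1 holds since y - x = 1.
  constraint 7 holds since y - z = 1.
  constraint 10 holds since w + x = 10.
The rest check out directly.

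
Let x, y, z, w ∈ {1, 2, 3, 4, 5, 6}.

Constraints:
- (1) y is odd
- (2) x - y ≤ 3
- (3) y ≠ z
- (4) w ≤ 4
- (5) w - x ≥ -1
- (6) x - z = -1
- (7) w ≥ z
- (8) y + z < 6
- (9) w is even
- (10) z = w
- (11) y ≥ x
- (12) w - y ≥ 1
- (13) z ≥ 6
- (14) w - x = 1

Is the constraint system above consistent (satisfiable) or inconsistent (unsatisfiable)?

From constraints 7 and 13: w ≥ z and z ≥ 6, so w ≥ 6. From constraint 4: w ≤ 4. But 4 < 6, so no value of w works.

Unsatisfiable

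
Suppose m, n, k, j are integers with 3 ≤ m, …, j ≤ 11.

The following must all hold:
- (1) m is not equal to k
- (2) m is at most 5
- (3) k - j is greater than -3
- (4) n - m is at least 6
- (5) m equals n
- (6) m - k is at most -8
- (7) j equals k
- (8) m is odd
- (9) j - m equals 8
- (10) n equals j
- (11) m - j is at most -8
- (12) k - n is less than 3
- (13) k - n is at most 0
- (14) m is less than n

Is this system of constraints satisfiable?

From constraints 5, 7, and 10, m = n = j = k, so m = k. But constraint 1 says m ≠ k. Contradiction.

Unsatisfiable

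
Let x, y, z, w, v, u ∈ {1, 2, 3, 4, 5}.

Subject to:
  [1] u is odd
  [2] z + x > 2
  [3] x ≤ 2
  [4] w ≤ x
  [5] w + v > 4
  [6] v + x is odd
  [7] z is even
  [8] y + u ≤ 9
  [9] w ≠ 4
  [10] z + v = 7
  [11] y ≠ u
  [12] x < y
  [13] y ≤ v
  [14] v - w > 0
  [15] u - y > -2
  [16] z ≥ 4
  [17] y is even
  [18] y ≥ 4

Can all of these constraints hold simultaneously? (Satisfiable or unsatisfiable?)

From constraint 16: z ≥ 4. From constraints 13 and 18: v ≥ y ≥ 4. Hence z + v ≥ 8. But constraint 10 requires z + v = 7, and 7 < 8. Contradiction.

Unsatisfiable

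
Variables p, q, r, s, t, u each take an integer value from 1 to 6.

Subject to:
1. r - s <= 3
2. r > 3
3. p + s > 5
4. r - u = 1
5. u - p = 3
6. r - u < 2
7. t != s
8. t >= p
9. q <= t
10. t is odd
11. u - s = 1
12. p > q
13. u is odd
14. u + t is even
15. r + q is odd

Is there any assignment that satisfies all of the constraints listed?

Try p = 2, q = 1, r = 6, s = 4, t = 3, u = 5.
Check constraint 1: r - s = 2; constraint 3: p + s = 6. The remaining constraints are straightforward to verify.

Satisfiable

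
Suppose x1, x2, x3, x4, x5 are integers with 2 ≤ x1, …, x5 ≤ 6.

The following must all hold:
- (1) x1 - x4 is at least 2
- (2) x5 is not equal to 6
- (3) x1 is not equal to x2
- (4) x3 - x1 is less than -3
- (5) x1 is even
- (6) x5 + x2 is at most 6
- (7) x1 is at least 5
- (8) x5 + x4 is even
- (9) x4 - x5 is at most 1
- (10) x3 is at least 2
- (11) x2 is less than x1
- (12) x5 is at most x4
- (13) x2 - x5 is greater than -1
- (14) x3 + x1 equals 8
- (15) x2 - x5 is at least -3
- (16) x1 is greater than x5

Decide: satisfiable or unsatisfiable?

Setting (x1, x2, x3, x4, x5) = (6, 2, 2, 2, 2) satisfies everything: constraint 1: x1 - x4 = 4; constraint 4: x3 - x1 = -4, and the others follow.

Satisfiable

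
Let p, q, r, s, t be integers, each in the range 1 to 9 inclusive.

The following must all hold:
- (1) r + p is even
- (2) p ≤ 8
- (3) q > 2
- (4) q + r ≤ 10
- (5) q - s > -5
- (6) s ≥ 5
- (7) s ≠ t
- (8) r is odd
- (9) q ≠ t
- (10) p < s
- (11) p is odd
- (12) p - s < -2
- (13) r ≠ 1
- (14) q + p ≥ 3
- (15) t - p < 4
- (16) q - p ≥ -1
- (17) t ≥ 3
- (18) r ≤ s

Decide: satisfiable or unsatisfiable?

The assignment p = 3, q = 3, r = 7, s = 7, t = 5 works:
  constraint 4 holds since q + r = 10.
  constraint 5 holds since q - s = -4.
The rest check out directly.

Satisfiable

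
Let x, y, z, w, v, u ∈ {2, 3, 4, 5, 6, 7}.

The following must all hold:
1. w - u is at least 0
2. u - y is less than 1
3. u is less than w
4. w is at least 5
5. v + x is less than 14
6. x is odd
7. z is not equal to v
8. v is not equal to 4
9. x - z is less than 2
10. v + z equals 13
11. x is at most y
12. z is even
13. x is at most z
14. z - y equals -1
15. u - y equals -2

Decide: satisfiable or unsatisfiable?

Satisfiable

One satisfying assignment is x = 5, y = 7, z = 6, w = 7, v = 7, u = 5.
For the less obvious constraints — constraint 1: w - u = 2; constraint 2: u - y = -2; constraint 5: v + x = 12 — and the others hold by inspection.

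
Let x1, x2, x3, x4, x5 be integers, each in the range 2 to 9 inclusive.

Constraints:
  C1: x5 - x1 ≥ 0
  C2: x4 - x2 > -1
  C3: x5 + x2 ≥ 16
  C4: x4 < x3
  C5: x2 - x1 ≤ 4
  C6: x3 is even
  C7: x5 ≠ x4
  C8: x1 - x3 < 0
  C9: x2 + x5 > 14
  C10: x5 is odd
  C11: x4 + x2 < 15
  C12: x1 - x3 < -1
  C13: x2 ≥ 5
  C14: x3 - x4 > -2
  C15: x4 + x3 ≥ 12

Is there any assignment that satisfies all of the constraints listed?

Satisfiable

The assignment x1 = 6, x2 = 7, x3 = 8, x4 = 7, x5 = 9 works:
  constraint 1 holds since x5 - x1 = 3.
  constraint 2 holds since x4 - x2 = 0.
  constraint 3 holds since x5 + x2 = 16.
The rest check out directly.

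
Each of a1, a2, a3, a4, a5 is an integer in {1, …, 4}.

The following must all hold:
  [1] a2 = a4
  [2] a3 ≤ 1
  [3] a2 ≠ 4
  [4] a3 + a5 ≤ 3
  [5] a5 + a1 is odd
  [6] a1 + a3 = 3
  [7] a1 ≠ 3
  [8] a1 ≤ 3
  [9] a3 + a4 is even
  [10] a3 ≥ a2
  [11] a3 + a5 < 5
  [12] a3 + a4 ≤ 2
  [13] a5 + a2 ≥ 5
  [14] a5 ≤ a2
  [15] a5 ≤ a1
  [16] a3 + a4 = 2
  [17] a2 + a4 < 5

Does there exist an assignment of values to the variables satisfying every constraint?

From constraints 8 and 15: a5 ≤ a1 ≤ 3. From constraints 2 and 10: a2 ≤ a3 ≤ 1. Hence a5 + a2 ≤ 4. But constraint 13 requires a5 + a2 ≥ 5, and 5 > 4. Contradiction.

Unsatisfiable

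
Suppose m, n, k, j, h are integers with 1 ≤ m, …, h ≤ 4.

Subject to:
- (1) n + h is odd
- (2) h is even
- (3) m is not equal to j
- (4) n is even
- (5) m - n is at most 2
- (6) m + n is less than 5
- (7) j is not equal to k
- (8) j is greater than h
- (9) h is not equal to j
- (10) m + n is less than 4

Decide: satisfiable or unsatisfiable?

Unsatisfiable

Constraint 4 makes n even and constraint 2 makes h even, so n + h must be even. Constraint 1 says n + h is odd — contradiction.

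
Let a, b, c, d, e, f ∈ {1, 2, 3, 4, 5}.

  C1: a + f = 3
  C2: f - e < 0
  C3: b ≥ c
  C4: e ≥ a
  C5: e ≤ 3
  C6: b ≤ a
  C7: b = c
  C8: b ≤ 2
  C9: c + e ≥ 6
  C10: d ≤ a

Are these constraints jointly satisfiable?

Unsatisfiable

From constraints 3 and 8: c ≤ b ≤ 2. From constraint 5: e ≤ 3. Hence c + e ≤ 5. But constraint 9 requires c + e ≥ 6, and 6 > 5. Contradiction.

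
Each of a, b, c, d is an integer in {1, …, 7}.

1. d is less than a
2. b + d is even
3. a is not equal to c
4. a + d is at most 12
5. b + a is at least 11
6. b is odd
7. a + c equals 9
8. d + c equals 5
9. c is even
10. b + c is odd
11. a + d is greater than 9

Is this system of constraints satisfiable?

One satisfying assignment is a = 7, b = 7, c = 2, d = 3.
For the less obvious constraints — constraint 4: a + d = 10; constraint 5: b + a = 14; constraint 7: a + c = 9 — and the others hold by inspection.

Satisfiable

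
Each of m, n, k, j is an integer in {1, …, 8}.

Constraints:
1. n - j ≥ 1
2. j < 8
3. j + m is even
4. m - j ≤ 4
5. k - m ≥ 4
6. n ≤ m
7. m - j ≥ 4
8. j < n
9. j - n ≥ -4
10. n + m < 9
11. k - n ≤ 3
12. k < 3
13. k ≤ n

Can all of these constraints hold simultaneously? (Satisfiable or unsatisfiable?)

Unsatisfiable

Constraints 5, 7, 9, and 11 give m − j ≥ 4, j − n ≥ -4, n − k ≥ -3, k − m ≥ 4.
Adding all 4 inequalities: the left sides telescope to 0, and the right sides sum to 4 + (-4) + (-3) + 4 = 1. So 0 ≥ 1, which is false.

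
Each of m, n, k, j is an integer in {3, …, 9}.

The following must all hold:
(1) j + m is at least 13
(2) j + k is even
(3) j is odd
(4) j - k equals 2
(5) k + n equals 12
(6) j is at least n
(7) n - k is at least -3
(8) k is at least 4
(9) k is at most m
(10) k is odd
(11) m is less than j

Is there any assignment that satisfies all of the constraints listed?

Try m = 7, n = 5, k = 7, j = 9.
Check constraint 1: j + m = 16; constraint 4: j - k = 2. The remaining constraints are straightforward to verify.

Satisfiable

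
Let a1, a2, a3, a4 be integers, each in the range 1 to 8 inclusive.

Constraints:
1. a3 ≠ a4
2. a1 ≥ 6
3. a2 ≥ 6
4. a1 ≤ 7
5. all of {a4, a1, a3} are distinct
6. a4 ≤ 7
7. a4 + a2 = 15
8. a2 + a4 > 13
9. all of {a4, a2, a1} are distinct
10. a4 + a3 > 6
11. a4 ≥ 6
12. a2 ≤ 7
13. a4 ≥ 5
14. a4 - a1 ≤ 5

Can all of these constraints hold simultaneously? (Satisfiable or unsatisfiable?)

Unsatisfiable

Constraints 2, 3, 4, 6, 11, and 12 confine each of a4, a2, a1 to the 2 values {6, 7}.
Constraint 9 requires all 3 of them to be distinct, but only 2 values are available — impossible by the pigeonhole principle.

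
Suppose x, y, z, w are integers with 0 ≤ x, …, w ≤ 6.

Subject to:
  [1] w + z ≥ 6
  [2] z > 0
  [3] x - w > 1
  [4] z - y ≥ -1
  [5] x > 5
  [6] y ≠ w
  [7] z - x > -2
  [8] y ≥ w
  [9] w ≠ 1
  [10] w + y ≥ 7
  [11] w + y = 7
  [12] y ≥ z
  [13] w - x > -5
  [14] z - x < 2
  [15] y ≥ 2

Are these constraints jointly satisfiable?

Try x = 6, y = 5, z = 5, w = 2.
Check constraint 1: w + z = 7; constraint 3: x - w = 4. The remaining constraints are straightforward to verify.

Satisfiable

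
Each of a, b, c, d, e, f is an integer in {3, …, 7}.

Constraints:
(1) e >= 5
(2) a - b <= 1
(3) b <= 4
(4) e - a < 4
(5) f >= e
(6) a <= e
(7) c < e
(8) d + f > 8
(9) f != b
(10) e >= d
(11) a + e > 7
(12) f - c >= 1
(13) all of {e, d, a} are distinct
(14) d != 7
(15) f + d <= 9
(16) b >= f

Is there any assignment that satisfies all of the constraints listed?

Unsatisfiable

From constraints 1 and 5: f ≥ e and e ≥ 5, so f ≥ 5. From constraints 3 and 16: f ≤ b and b ≤ 4, so f ≤ 4. But 4 < 5, so no value of f works.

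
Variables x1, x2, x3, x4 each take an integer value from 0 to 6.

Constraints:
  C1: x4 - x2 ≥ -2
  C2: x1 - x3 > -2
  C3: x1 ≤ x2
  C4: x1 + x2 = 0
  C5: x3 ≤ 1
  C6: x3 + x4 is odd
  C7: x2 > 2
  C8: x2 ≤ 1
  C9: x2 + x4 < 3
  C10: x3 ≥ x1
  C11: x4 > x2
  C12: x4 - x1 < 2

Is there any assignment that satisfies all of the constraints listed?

From constraint 7: x2 ≥ 3. From constraint 8: x2 ≤ 1. But 1 < 3, so no value of x2 works.

Unsatisfiable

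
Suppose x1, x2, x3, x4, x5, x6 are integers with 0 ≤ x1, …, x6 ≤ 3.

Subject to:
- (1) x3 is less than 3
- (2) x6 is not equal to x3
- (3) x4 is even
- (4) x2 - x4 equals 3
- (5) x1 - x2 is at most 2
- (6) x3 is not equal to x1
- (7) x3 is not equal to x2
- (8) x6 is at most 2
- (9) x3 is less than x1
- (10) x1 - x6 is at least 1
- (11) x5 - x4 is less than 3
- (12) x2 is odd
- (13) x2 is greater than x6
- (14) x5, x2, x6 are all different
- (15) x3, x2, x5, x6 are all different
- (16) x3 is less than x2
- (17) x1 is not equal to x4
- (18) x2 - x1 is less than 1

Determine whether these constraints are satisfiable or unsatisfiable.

Satisfiable

Setting (x1, x2, x3, x4, x5, x6) = (3, 3, 1, 0, 2, 0) satisfies everything: constraint 4: x2 - x4 = 3; constraint 5: x1 - x2 = 0; constraint 10: x1 - x6 = 3, and the others follow.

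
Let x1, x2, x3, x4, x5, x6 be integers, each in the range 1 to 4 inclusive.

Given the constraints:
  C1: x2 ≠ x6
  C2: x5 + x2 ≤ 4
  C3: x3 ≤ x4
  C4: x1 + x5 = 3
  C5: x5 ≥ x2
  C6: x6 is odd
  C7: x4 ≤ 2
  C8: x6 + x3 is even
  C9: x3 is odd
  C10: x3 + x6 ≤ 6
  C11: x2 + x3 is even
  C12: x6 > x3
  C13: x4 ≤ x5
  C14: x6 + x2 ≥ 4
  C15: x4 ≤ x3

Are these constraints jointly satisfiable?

Take x1 = 2, x2 = 1, x3 = 1, x4 = 1, x5 = 1, x6 = 3. Then constraint 2: x5 + x2 = 2; constraint 4: x1 + x5 = 3; constraint 10: x3 + x6 = 4, and every other listed constraint is also met.

Satisfiable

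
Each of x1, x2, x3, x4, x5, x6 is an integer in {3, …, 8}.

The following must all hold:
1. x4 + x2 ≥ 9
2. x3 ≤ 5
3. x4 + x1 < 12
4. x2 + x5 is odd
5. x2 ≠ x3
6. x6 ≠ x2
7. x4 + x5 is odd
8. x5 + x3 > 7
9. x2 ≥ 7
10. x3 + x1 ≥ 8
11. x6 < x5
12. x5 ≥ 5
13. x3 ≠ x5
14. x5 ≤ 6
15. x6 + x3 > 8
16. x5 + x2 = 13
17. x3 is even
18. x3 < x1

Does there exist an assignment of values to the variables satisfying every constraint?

Try x1 = 6, x2 = 7, x3 = 4, x4 = 3, x5 = 6, x6 = 5.
Check constraint 1: x4 + x2 = 10; constraint 3: x4 + x1 = 9; constraint 8: x5 + x3 = 10. The remaining constraints are straightforward to verify.

Satisfiable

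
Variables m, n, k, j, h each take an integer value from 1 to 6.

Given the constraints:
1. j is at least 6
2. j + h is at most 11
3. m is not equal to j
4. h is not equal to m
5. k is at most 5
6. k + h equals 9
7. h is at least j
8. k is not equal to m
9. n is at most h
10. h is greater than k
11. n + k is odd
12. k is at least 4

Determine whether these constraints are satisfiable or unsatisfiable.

Unsatisfiable

From constraint 12: k ≥ 4. From constraints 1 and 7: h ≥ j ≥ 6. Hence k + h ≥ 10. But constraint 6 requires k + h = 9, and 9 < 10. Contradiction.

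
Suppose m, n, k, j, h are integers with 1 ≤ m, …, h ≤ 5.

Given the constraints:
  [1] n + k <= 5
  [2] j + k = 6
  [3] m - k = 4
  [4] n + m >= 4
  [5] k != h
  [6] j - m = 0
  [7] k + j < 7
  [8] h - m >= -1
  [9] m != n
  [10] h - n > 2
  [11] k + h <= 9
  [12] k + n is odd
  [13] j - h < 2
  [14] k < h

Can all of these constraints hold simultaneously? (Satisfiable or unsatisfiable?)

The assignment m = 5, n = 2, k = 1, j = 5, h = 5 works:
  constraint 1 holds since n + k = 3.
  constraint 2 holds since j + k = 6.
The rest check out directly.

Satisfiable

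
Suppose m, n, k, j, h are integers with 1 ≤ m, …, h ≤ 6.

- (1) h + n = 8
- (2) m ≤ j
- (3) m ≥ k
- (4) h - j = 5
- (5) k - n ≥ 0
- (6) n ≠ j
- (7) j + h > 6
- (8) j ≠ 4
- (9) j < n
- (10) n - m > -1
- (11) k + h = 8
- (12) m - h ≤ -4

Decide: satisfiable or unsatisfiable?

Unsatisfiable

Constraints 2, 3, 5, and 9 give j < n, n ≤ k, k ≤ m, m ≤ j. Chaining: j < n ≤ k ≤ m ≤ j, which forces j < j — impossible.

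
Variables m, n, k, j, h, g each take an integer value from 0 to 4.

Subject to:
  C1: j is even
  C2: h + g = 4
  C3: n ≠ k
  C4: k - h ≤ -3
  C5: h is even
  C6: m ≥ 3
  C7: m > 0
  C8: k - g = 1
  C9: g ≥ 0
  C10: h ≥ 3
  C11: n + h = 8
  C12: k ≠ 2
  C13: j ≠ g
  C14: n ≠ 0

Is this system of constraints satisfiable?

Setting (m, n, k, j, h, g) = (4, 4, 1, 2, 4, 0) satisfies everything: constraint 2: h + g = 4; constraint 4: k - h = -3, and the others follow.

Satisfiable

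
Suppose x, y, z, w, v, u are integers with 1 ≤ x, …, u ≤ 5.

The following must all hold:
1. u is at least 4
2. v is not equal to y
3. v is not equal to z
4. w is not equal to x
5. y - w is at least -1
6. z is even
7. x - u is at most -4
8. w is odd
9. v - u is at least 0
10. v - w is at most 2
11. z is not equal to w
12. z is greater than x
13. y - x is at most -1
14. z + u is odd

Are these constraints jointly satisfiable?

Constraints 5, 7, 9, 10, and 13 give x − y ≥ 1, y − w ≥ -1, w − v ≥ -2, v − u ≥ 0, u − x ≥ 4.
Adding all 5 inequalities: the left sides telescope to 0, and the right sides sum to 1 + (-1) + (-2) + 0 + 4 = 2. So 0 ≥ 2, which is false.

Unsatisfiable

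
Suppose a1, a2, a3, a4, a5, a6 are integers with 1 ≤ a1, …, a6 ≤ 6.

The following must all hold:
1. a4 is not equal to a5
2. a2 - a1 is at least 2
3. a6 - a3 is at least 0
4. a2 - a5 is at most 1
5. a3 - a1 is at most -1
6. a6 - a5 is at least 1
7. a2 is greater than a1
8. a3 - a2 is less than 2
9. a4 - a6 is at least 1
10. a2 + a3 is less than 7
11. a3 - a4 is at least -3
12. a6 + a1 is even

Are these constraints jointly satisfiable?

Constraints 2, 4, 5, 6, 9, and 11 give a1 − a3 ≥ 1, a3 − a4 ≥ -3, a4 − a6 ≥ 1, a6 − a5 ≥ 1, a5 − a2 ≥ -1, a2 − a1 ≥ 2.
Adding all 6 inequalities: the left sides telescope to 0, and the right sides sum to 1 + (-3) + 1 + 1 + (-1) + 2 = 1. So 0 ≥ 1, which is false.

Unsatisfiable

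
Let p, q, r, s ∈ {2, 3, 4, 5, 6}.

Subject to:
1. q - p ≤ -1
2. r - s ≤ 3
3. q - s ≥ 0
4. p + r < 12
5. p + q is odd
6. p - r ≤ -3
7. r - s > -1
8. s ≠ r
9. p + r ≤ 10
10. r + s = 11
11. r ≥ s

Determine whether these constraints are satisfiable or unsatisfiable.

Unsatisfiable

Constraints 1, 2, 3, and 6 give q − s ≥ 0, s − r ≥ -3, r − p ≥ 3, p − q ≥ 1.
Adding all 4 inequalities: the left sides telescope to 0, and the right sides sum to 0 + (-3) + 3 + 1 = 1. So 0 ≥ 1, which is false.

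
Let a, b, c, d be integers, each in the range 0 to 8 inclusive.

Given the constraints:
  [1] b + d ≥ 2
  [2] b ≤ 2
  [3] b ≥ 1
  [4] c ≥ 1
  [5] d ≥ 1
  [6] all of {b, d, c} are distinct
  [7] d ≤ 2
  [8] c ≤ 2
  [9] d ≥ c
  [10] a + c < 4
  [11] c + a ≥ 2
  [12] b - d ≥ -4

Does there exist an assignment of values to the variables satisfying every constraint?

Constraints 2, 3, 4, 5, 7, and 8 confine each of b, d, c to the 2 values {1, 2}.
Constraint 6 requires all 3 of them to be distinct, but only 2 values are available — impossible by the pigeonhole principle.

Unsatisfiable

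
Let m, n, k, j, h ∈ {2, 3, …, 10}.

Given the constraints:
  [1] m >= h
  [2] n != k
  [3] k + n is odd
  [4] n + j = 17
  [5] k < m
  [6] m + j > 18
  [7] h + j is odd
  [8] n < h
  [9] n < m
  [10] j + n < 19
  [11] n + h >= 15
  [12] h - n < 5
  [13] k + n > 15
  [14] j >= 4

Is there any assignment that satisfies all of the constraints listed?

Satisfiable

Try m = 10, n = 8, k = 9, j = 9, h = 10.
Check constraint 4: n + j = 17; constraint 6: m + j = 19; constraint 10: j + n = 17. The remaining constraints are straightforward to verify.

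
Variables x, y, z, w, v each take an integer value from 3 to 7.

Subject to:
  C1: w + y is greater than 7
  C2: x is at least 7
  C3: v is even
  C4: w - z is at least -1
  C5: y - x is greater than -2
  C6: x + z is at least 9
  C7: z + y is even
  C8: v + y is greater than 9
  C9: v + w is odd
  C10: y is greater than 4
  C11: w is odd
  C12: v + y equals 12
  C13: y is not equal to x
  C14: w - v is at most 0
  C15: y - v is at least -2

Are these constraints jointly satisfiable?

Satisfiable

One satisfying assignment is x = 7, y = 6, z = 4, w = 3, v = 6.
For the less obvious constraints — constraint 1: w + y = 9; constraint 4: w - z = -1; constraint 5: y - x = -1 — and the others hold by inspection.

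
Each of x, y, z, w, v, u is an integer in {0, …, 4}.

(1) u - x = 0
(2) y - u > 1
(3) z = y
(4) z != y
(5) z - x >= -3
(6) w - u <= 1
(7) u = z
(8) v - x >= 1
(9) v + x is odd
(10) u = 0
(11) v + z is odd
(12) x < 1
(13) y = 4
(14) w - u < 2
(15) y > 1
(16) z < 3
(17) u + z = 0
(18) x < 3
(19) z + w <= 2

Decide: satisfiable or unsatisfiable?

Constraint 10 fixes u = 0 and constraint 13 fixes y = 4. Constraints 3 and 7 give u = z = y, so u = y. But 0 ≠ 4 — contradiction.

Unsatisfiable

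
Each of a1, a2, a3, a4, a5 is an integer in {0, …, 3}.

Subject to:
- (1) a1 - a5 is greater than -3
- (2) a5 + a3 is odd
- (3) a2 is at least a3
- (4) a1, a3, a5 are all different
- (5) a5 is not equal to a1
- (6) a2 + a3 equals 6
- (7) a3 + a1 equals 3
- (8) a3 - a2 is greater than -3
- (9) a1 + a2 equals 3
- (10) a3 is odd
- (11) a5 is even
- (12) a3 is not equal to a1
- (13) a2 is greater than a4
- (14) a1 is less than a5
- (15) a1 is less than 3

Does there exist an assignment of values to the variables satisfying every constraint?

Satisfiable

Try a1 = 0, a2 = 3, a3 = 3, a4 = 1, a5 = 2.
Check constraint 1: a1 - a5 = -2; constraint 6: a2 + a3 = 6; constraint 7: a3 + a1 = 3. The remaining constraints are straightforward to verify.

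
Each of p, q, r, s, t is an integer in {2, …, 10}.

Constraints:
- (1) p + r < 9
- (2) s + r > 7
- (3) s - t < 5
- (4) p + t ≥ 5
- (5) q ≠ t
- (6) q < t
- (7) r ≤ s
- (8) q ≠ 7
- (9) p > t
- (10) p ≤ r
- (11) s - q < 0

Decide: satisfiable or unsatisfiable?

Unsatisfiable

Constraints 6, 7, 9, 10, and 11 give s < q, q < t, t < p, p ≤ r, r ≤ s. Chaining: s < q < t < p ≤ r ≤ s, which forces s < s — impossible.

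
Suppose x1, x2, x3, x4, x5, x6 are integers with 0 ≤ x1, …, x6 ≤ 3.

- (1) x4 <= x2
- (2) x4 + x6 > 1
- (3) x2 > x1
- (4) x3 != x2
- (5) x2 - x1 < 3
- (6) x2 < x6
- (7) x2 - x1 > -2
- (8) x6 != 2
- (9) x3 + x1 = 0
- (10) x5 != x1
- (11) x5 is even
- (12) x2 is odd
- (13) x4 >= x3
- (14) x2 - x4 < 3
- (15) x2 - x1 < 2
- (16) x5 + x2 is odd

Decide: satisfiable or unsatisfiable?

Satisfiable

Take x1 = 0, x2 = 1, x3 = 0, x4 = 1, x5 = 2, x6 = 3. Then constraint 2: x4 + x6 = 4; constraint 5: x2 - x1 = 1, and every other listed constraint is also met.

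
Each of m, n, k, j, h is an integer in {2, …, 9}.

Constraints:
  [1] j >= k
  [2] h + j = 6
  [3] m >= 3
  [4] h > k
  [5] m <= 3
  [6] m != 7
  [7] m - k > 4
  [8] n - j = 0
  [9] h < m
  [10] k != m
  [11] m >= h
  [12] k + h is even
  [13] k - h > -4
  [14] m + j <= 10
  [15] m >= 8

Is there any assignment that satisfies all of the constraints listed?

From constraint 15: m ≥ 8. From constraint 5: m ≤ 3. But 3 < 8, so no value of m works.

Unsatisfiable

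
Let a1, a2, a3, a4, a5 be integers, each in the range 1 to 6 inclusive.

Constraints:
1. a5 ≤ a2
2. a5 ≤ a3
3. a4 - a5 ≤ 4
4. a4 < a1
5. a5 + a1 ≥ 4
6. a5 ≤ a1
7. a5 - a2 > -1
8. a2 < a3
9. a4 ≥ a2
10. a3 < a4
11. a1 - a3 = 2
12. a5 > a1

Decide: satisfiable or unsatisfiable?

Constraints 1, 4, 8, 10, and 12 give a3 < a4, a4 < a1, a1 < a5, a5 ≤ a2, a2 < a3. Chaining: a3 < a4 < a1 < a5 ≤ a2 < a3, which forces a3 < a3 — impossible.

Unsatisfiable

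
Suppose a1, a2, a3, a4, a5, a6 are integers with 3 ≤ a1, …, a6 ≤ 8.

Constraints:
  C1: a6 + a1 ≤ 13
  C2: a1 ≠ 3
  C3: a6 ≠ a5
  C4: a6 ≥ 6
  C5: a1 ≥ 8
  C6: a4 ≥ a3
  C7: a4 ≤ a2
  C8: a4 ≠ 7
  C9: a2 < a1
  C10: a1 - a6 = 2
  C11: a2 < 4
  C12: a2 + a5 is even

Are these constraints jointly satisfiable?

From constraint 4: a6 ≥ 6. From constraint 5: a1 ≥ 8. Hence a6 + a1 ≥ 14. But constraint 1 requires a6 + a1 ≤ 13, and 13 < 14. Contradiction.

Unsatisfiable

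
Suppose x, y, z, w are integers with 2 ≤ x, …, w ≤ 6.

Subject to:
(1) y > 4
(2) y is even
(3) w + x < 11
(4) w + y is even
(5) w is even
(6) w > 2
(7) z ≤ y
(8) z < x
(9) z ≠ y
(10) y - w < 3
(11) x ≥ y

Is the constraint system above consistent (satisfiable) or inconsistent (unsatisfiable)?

Try x = 6, y = 6, z = 3, w = 4.
Check constraint 3: w + x = 10; constraint 10: y - w = 2. The remaining constraints are straightforward to verify.

Satisfiable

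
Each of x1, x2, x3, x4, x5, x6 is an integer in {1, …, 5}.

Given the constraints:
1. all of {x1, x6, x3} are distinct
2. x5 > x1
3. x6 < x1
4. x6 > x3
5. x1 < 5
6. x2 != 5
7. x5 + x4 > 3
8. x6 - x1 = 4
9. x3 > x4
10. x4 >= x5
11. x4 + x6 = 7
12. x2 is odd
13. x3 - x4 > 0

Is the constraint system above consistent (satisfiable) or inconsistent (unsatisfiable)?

Unsatisfiable

Constraints 2, 3, 4, 9, and 10 give x3 < x6, x6 < x1, x1 < x5, x5 ≤ x4, x4 < x3. Chaining: x3 < x6 < x1 < x5 ≤ x4 < x3, which forces x3 < x3 — impossible.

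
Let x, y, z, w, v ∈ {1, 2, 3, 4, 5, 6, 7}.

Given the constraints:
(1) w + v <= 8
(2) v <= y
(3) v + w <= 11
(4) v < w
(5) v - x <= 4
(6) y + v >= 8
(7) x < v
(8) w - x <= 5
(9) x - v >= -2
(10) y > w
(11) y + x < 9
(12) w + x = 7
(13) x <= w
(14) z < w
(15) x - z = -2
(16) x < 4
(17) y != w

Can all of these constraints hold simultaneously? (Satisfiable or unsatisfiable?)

One satisfying assignment is x = 2, y = 6, z = 4, w = 5, v = 3.
For the less obvious constraints — constraint 1: w + v = 8; constraint 3: v + w = 8; constraint 5: v - x = 1 — and the others hold by inspection.

Satisfiable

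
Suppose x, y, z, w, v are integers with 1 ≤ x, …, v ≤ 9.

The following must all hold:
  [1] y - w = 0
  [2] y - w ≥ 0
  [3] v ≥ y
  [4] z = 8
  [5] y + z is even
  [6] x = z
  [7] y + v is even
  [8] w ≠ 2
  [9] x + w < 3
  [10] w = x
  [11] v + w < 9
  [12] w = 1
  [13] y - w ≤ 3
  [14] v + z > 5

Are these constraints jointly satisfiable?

Unsatisfiable

Constraint 12 fixes w = 1 and constraint 4 fixes z = 8. Constraints 6 and 10 give w = x = z, so w = z. But 1 ≠ 8 — contradiction.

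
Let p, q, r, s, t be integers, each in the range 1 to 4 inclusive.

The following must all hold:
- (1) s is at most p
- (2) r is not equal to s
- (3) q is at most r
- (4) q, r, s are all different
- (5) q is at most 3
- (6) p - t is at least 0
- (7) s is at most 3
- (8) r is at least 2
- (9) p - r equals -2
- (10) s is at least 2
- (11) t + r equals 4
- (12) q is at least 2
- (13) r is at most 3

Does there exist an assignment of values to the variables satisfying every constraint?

Constraints 5, 7, 8, 10, 12, and 13 confine each of q, r, s to the 2 values {2, 3}.
Constraint 4 requires all 3 of them to be distinct, but only 2 values are available — impossible by the pigeonhole principle.

Unsatisfiable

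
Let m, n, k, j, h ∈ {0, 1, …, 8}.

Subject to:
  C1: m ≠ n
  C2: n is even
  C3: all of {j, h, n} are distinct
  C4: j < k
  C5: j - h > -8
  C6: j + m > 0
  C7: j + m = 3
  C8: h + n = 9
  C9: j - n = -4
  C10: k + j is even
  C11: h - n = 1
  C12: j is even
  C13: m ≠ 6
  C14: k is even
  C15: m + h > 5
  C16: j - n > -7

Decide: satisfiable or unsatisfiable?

Satisfiable

Take m = 3, n = 4, k = 6, j = 0, h = 5. Then constraint 5: j - h = -5; constraint 6: j + m = 3; constraint 7: j + m = 3, and every other listed constraint is also met.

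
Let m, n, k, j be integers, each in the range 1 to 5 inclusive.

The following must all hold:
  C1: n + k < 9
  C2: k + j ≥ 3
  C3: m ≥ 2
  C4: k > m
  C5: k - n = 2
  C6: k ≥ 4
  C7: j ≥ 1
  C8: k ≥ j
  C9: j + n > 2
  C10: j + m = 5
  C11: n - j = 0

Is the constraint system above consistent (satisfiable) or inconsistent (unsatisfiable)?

Satisfiable

Take m = 3, n = 2, k = 4, j = 2. Then constraint 1: n + k = 6; constraint 2: k + j = 6, and every other listed constraint is also met.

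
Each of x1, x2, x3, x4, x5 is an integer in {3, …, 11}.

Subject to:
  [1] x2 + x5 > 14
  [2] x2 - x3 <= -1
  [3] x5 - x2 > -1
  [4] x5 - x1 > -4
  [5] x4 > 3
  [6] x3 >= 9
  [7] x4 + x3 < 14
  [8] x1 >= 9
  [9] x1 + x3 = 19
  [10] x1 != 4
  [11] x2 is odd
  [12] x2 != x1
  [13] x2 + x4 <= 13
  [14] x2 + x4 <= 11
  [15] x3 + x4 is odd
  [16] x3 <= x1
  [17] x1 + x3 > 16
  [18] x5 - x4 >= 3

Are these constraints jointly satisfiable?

Satisfiable

Try x1 = 10, x2 = 7, x3 = 9, x4 = 4, x5 = 8.
Check constraint 1: x2 + x5 = 15; constraint 2: x2 - x3 = -2. The remaining constraints are straightforward to verify.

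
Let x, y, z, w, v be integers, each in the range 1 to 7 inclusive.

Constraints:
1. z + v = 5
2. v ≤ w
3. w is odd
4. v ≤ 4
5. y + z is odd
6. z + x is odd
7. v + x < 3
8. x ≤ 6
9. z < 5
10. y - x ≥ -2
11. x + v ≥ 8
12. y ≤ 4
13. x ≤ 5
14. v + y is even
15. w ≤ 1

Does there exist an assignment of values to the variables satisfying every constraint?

From constraint 8: x ≤ 6. From constraints 2 and 15: v ≤ w ≤ 1. Hence x + v ≤ 7. But constraint 11 requires x + v ≥ 8, and 8 > 7. Contradiction.

Unsatisfiable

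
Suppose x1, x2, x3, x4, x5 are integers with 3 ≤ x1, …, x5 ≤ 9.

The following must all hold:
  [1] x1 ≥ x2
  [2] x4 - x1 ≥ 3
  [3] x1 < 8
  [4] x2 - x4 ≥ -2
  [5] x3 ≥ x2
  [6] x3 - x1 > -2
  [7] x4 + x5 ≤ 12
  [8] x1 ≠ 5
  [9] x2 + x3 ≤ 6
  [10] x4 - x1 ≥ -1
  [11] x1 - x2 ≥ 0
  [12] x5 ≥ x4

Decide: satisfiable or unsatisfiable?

Unsatisfiable

Constraints 2, 4, and 11 give x4 − x1 ≥ 3, x1 − x2 ≥ 0, x2 − x4 ≥ -2.
Adding all 3 inequalities: the left sides telescope to 0, and the right sides sum to 3 + 0 + (-2) = 1. So 0 ≥ 1, which is false.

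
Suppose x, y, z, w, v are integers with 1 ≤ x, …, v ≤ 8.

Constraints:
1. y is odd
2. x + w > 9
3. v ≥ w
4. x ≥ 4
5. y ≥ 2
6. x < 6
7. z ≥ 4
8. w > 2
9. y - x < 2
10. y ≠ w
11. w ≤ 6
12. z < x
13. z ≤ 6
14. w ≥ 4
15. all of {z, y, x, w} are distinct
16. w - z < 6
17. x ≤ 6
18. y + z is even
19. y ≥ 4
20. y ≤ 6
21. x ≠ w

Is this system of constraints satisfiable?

Unsatisfiable

Constraints 4, 7, 11, 13, 14, 17, 19, and 20 confine each of z, y, x, w to the 3 values {4, …, 6}.
Constraint 15 requires all 4 of them to be distinct, but only 3 values are available — impossible by the pigeonhole principle.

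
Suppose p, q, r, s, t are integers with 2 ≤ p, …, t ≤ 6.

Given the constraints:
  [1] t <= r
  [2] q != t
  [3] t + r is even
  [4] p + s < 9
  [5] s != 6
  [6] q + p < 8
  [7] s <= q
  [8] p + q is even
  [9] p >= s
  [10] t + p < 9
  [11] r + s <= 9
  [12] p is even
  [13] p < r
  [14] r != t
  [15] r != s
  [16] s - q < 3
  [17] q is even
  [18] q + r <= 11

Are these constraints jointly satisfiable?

Satisfiable

Take p = 4, q = 2, r = 6, s = 2, t = 4. Then constraint 4: p + s = 6; constraint 6: q + p = 6; constraint 10: t + p = 8, and every other listed constraint is also met.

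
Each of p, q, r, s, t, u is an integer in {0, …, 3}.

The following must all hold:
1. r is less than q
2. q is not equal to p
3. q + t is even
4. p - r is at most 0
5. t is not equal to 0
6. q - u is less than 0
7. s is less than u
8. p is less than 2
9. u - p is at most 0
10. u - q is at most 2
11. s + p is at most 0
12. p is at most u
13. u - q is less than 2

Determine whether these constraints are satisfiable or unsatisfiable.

Unsatisfiable

Constraints 1, 4, 6, and 9 give p ≤ r, r < q, q < u, u ≤ p. Chaining: p ≤ r < q < u ≤ p, which forces p < p — impossible.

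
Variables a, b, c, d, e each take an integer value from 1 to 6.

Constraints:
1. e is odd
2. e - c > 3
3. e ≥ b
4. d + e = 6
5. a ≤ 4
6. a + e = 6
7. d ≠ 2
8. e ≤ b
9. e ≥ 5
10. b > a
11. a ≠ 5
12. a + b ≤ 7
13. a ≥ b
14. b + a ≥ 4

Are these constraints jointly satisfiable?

Unsatisfiable

From constraints 8 and 9: b ≥ e and e ≥ 5, so b ≥ 5. From constraints 5 and 13: b ≤ a and a ≤ 4, so b ≤ 4. But 4 < 5, so no value of b works.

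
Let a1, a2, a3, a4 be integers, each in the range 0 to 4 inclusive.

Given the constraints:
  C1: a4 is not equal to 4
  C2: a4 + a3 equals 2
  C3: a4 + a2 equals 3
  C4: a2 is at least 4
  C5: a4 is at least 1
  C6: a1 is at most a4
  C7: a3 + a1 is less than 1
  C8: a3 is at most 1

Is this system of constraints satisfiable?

From constraint 5: a4 ≥ 1. From constraint 4: a2 ≥ 4. Hence a4 + a2 ≥ 5. But constraint 3 requires a4 + a2 = 3, and 3 < 5. Contradiction.

Unsatisfiable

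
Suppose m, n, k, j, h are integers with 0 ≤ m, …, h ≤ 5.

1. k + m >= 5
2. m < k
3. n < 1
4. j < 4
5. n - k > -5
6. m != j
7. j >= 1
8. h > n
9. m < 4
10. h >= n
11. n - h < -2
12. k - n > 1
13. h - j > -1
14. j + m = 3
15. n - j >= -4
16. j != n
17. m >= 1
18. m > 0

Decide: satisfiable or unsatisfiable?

Satisfiable

One satisfying assignment is m = 1, n = 0, k = 4, j = 2, h = 3.
For the less obvious constraints — constraint 1: k + m = 5; constraint 5: n - k = -4; constraint 11: n - h = -3 — and the others hold by inspection.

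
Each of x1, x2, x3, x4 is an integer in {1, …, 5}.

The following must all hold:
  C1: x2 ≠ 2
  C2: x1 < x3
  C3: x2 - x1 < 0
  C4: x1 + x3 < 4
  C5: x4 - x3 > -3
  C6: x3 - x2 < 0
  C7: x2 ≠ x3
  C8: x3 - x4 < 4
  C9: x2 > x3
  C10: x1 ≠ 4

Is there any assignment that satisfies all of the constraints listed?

Unsatisfiable

Constraints 2, 3, and 6 give x1 < x3, x3 < x2, x2 < x1. Chaining: x1 < x3 < x2 < x1, which forces x1 < x1 — impossible.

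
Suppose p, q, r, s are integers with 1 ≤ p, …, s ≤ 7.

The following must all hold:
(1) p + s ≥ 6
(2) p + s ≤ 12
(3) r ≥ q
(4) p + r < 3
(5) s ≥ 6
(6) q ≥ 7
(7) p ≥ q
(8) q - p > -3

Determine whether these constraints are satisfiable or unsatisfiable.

From constraints 6 and 7: p ≥ q ≥ 7. From constraint 5: s ≥ 6. Hence p + s ≥ 13. But constraint 2 requires p + s ≤ 12, and 12 < 13. Contradiction.

Unsatisfiable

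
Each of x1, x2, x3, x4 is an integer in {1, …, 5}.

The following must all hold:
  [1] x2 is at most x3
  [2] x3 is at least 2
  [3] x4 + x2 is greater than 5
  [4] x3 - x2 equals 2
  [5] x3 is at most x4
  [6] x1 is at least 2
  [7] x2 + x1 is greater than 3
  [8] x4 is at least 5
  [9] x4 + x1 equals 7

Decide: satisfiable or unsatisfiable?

Satisfiable

Try x1 = 2, x2 = 2, x3 = 4, x4 = 5.
Check constraint 3: x4 + x2 = 7; constraint 4: x3 - x2 = 2; constraint 7: x2 + x1 = 4. The remaining constraints are straightforward to verify.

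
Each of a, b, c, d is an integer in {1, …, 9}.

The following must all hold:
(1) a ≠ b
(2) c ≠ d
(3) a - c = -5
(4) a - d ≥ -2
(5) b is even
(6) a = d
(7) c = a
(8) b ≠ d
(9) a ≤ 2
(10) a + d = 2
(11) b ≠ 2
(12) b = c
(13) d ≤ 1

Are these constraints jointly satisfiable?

Unsatisfiable

From constraints 6, 7, and 12, b = c = a = d, so b = d. But constraint 8 says b ≠ d. Contradiction.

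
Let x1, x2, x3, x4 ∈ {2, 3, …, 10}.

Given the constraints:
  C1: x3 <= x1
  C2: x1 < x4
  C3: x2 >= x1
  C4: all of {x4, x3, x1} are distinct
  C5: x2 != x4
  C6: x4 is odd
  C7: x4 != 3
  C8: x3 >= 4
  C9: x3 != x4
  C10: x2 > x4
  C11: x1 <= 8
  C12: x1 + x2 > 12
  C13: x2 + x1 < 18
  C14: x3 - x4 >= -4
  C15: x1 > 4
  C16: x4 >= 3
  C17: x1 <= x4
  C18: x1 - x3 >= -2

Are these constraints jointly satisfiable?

Try x1 = 6, x2 = 9, x3 = 5, x4 = 7.
Check constraint 12: x1 + x2 = 15; constraint 13: x2 + x1 = 15. The remaining constraints are straightforward to verify.

Satisfiable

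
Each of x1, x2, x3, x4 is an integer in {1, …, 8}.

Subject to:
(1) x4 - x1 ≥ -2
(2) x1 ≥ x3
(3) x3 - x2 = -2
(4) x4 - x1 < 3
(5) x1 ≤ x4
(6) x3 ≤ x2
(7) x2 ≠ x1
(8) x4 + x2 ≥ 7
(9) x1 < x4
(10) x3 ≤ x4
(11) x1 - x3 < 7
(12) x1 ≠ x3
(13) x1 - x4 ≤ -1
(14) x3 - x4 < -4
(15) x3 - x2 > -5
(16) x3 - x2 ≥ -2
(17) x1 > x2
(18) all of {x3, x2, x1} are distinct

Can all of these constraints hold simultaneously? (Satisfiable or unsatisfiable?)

Satisfiable

Take x1 = 5, x2 = 3, x3 = 1, x4 = 6. Then constraint 1: x4 - x1 = 1; constraint 3: x3 - x2 = -2, and every other listed constraint is also met.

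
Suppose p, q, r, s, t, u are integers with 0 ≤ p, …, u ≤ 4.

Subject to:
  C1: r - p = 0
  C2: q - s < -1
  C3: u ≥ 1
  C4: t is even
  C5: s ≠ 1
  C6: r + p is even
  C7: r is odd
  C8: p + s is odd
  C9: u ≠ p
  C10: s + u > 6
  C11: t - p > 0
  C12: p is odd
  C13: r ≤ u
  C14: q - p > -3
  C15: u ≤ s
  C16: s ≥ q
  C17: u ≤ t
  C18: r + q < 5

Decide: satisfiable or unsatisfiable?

Satisfiable

One satisfying assignment is p = 1, q = 1, r = 1, s = 4, t = 4, u = 3.
For the less obvious constraints — constraint 1: r - p = 0; constraint 2: q - s = -3 — and the others hold by inspection.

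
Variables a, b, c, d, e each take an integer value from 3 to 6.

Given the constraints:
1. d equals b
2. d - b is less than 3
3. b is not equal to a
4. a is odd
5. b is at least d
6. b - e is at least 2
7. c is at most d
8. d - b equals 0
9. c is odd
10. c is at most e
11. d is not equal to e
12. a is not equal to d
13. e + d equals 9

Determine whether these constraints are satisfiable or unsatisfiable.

The assignment a = 5, b = 6, c = 3, d = 6, e = 3 works:
  constraint 2 holds since d - b = 0.
  constraint 6 holds since b - e = 3.
  constraint 8 holds since d - b = 0.
The rest check out directly.

Satisfiable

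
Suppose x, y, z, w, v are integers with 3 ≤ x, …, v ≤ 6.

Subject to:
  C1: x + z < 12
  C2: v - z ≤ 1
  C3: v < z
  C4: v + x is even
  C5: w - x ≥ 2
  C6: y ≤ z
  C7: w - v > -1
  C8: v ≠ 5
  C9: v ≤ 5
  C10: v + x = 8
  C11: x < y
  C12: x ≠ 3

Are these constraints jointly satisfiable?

The assignment x = 4, y = 6, z = 6, w = 6, v = 4 works:
  constraint 1 holds since x + z = 10.
  constraint 2 holds since v - z = -2.
  constraint 5 holds since w - x = 2.
The rest check out directly.

Satisfiable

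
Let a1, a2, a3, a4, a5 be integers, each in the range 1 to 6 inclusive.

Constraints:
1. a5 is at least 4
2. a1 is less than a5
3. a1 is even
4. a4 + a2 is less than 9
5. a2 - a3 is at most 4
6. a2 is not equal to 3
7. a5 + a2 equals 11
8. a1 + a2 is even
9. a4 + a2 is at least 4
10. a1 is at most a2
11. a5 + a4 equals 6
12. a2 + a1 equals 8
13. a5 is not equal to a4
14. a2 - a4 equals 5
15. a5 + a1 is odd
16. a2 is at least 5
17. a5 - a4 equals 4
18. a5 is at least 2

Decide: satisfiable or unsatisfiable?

Satisfiable

Take a1 = 2, a2 = 6, a3 = 4, a4 = 1, a5 = 5. Then constraint 4: a4 + a2 = 7; constraint 5: a2 - a3 = 2, and every other listed constraint is also met.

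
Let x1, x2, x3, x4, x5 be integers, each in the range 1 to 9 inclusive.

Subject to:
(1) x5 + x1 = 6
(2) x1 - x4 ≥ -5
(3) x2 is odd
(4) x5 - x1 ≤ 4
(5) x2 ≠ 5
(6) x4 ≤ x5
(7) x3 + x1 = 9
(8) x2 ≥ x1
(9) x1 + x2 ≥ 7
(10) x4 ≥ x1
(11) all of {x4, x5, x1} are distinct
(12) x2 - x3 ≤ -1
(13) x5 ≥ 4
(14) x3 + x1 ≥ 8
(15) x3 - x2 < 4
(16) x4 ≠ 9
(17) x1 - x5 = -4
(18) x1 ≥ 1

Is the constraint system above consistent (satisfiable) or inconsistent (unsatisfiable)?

Take x1 = 1, x2 = 7, x3 = 8, x4 = 3, x5 = 5. Then constraint 1: x5 + x1 = 6; constraint 2: x1 - x4 = -2, and every other listed constraint is also met.

Satisfiable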